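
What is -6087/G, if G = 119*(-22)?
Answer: 6087/2618 ≈ 2.3251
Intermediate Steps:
G = -2618
-6087/G = -6087/(-2618) = -6087*(-1/2618) = 6087/2618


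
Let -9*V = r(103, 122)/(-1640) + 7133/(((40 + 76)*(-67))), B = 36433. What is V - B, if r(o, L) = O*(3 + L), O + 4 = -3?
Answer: -23218869423/637304 ≈ -36433.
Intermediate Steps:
O = -7 (O = -4 - 3 = -7)
r(o, L) = -21 - 7*L (r(o, L) = -7*(3 + L) = -21 - 7*L)
V = 27209/637304 (V = -((-21 - 7*122)/(-1640) + 7133/(((40 + 76)*(-67))))/9 = -((-21 - 854)*(-1/1640) + 7133/((116*(-67))))/9 = -(-875*(-1/1640) + 7133/(-7772))/9 = -(175/328 + 7133*(-1/7772))/9 = -(175/328 - 7133/7772)/9 = -⅑*(-244881/637304) = 27209/637304 ≈ 0.042694)
V - B = 27209/637304 - 1*36433 = 27209/637304 - 36433 = -23218869423/637304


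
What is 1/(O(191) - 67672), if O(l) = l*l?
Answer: -1/31191 ≈ -3.2061e-5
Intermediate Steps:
O(l) = l²
1/(O(191) - 67672) = 1/(191² - 67672) = 1/(36481 - 67672) = 1/(-31191) = -1/31191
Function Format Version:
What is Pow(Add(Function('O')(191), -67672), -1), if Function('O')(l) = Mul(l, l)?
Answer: Rational(-1, 31191) ≈ -3.2061e-5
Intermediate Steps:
Function('O')(l) = Pow(l, 2)
Pow(Add(Function('O')(191), -67672), -1) = Pow(Add(Pow(191, 2), -67672), -1) = Pow(Add(36481, -67672), -1) = Pow(-31191, -1) = Rational(-1, 31191)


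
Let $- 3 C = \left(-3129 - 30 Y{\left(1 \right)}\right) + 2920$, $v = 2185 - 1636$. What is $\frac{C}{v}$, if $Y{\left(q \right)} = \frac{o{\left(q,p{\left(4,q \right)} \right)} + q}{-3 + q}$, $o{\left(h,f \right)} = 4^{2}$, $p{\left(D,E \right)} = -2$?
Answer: $- \frac{46}{1647} \approx -0.02793$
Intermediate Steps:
$o{\left(h,f \right)} = 16$
$Y{\left(q \right)} = \frac{16 + q}{-3 + q}$
$v = 549$ ($v = 2185 - 1636 = 549$)
$C = - \frac{46}{3}$ ($C = - \frac{\left(-3129 - 30 \frac{16 + 1}{-3 + 1}\right) + 2920}{3} = - \frac{\left(-3129 - 30 \frac{1}{-2} \cdot 17\right) + 2920}{3} = - \frac{\left(-3129 - 30 \left(\left(- \frac{1}{2}\right) 17\right)\right) + 2920}{3} = - \frac{\left(-3129 - -255\right) + 2920}{3} = - \frac{\left(-3129 + 255\right) + 2920}{3} = - \frac{-2874 + 2920}{3} = \left(- \frac{1}{3}\right) 46 = - \frac{46}{3} \approx -15.333$)
$\frac{C}{v} = - \frac{46}{3 \cdot 549} = \left(- \frac{46}{3}\right) \frac{1}{549} = - \frac{46}{1647}$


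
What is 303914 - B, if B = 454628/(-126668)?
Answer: 9624158295/31667 ≈ 3.0392e+5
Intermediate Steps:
B = -113657/31667 (B = 454628*(-1/126668) = -113657/31667 ≈ -3.5891)
303914 - B = 303914 - 1*(-113657/31667) = 303914 + 113657/31667 = 9624158295/31667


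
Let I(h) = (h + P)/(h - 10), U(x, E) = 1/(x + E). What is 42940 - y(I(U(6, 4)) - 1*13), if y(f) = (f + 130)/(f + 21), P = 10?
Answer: 29660058/691 ≈ 42923.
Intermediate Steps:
U(x, E) = 1/(E + x)
I(h) = (10 + h)/(-10 + h) (I(h) = (h + 10)/(h - 10) = (10 + h)/(-10 + h))
y(f) = (130 + f)/(21 + f)
42940 - y(I(U(6, 4)) - 1*13) = 42940 - (130 + ((10 + 1/(4 + 6))/(-10 + 1/(4 + 6)) - 1*13))/(21 + ((10 + 1/(4 + 6))/(-10 + 1/(4 + 6)) - 1*13)) = 42940 - (130 + ((10 + 1/10)/(-10 + 1/10) - 13))/(21 + ((10 + 1/10)/(-10 + 1/10) - 13)) = 42940 - (130 + ((10 + ⅒)/(-10 + ⅒) - 13))/(21 + ((10 + ⅒)/(-10 + ⅒) - 13)) = 42940 - (130 + ((101/10)/(-99/10) - 13))/(21 + ((101/10)/(-99/10) - 13)) = 42940 - (130 + (-10/99*101/10 - 13))/(21 + (-10/99*101/10 - 13)) = 42940 - (130 + (-101/99 - 13))/(21 + (-101/99 - 13)) = 42940 - (130 - 1388/99)/(21 - 1388/99) = 42940 - 11482/(691/99*99) = 42940 - 99*11482/(691*99) = 42940 - 1*11482/691 = 42940 - 11482/691 = 29660058/691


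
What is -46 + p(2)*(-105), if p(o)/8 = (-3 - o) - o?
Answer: 5834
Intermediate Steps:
p(o) = -24 - 16*o (p(o) = 8*((-3 - o) - o) = 8*(-3 - 2*o) = -24 - 16*o)
-46 + p(2)*(-105) = -46 + (-24 - 16*2)*(-105) = -46 + (-24 - 32)*(-105) = -46 - 56*(-105) = -46 + 5880 = 5834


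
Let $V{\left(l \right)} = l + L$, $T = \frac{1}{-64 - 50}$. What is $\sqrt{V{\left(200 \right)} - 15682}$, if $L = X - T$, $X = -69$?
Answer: $\frac{i \sqrt{202100682}}{114} \approx 124.7 i$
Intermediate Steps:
$T = - \frac{1}{114}$ ($T = \frac{1}{-114} = - \frac{1}{114} \approx -0.0087719$)
$L = - \frac{7865}{114}$ ($L = -69 - - \frac{1}{114} = -69 + \frac{1}{114} = - \frac{7865}{114} \approx -68.991$)
$V{\left(l \right)} = - \frac{7865}{114} + l$ ($V{\left(l \right)} = l - \frac{7865}{114} = - \frac{7865}{114} + l$)
$\sqrt{V{\left(200 \right)} - 15682} = \sqrt{\left(- \frac{7865}{114} + 200\right) - 15682} = \sqrt{\frac{14935}{114} - 15682} = \sqrt{- \frac{1772813}{114}} = \frac{i \sqrt{202100682}}{114}$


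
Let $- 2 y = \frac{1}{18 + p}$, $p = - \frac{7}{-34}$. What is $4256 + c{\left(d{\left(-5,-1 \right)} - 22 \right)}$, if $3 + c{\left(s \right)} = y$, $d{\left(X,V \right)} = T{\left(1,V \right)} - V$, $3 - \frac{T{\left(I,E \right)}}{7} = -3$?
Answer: $\frac{2632590}{619} \approx 4253.0$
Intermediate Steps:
$p = \frac{7}{34}$ ($p = \left(-7\right) \left(- \frac{1}{34}\right) = \frac{7}{34} \approx 0.20588$)
$T{\left(I,E \right)} = 42$ ($T{\left(I,E \right)} = 21 - -21 = 21 + 21 = 42$)
$d{\left(X,V \right)} = 42 - V$
$y = - \frac{17}{619}$ ($y = - \frac{1}{2 \left(18 + \frac{7}{34}\right)} = - \frac{1}{2 \cdot \frac{619}{34}} = \left(- \frac{1}{2}\right) \frac{34}{619} = - \frac{17}{619} \approx -0.027464$)
$c{\left(s \right)} = - \frac{1874}{619}$ ($c{\left(s \right)} = -3 - \frac{17}{619} = - \frac{1874}{619}$)
$4256 + c{\left(d{\left(-5,-1 \right)} - 22 \right)} = 4256 - \frac{1874}{619} = \frac{2632590}{619}$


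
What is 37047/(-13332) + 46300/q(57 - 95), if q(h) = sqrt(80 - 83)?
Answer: -12349/4444 - 46300*I*sqrt(3)/3 ≈ -2.7788 - 26731.0*I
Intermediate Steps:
q(h) = I*sqrt(3) (q(h) = sqrt(-3) = I*sqrt(3))
37047/(-13332) + 46300/q(57 - 95) = 37047/(-13332) + 46300/((I*sqrt(3))) = 37047*(-1/13332) + 46300*(-I*sqrt(3)/3) = -12349/4444 - 46300*I*sqrt(3)/3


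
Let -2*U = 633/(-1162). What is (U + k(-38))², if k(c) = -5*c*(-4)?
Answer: 3117368078449/5400976 ≈ 5.7719e+5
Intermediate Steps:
U = 633/2324 (U = -633/(2*(-1162)) = -633*(-1)/(2*1162) = -½*(-633/1162) = 633/2324 ≈ 0.27238)
k(c) = 20*c
(U + k(-38))² = (633/2324 + 20*(-38))² = (633/2324 - 760)² = (-1765607/2324)² = 3117368078449/5400976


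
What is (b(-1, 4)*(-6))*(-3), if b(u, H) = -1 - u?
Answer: 0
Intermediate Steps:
(b(-1, 4)*(-6))*(-3) = ((-1 - 1*(-1))*(-6))*(-3) = ((-1 + 1)*(-6))*(-3) = (0*(-6))*(-3) = 0*(-3) = 0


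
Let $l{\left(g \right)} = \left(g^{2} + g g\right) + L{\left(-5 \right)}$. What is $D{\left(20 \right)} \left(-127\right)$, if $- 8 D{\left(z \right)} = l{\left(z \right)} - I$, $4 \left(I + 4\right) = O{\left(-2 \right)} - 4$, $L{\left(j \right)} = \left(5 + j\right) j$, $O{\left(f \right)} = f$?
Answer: $\frac{204597}{16} \approx 12787.0$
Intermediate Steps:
$L{\left(j \right)} = j \left(5 + j\right)$
$I = - \frac{11}{2}$ ($I = -4 + \frac{-2 - 4}{4} = -4 + \frac{1}{4} \left(-6\right) = -4 - \frac{3}{2} = - \frac{11}{2} \approx -5.5$)
$l{\left(g \right)} = 2 g^{2}$ ($l{\left(g \right)} = \left(g^{2} + g g\right) - 5 \left(5 - 5\right) = \left(g^{2} + g^{2}\right) - 0 = 2 g^{2} + 0 = 2 g^{2}$)
$D{\left(z \right)} = - \frac{11}{16} - \frac{z^{2}}{4}$ ($D{\left(z \right)} = - \frac{2 z^{2} - - \frac{11}{2}}{8} = - \frac{2 z^{2} + \frac{11}{2}}{8} = - \frac{\frac{11}{2} + 2 z^{2}}{8} = - \frac{11}{16} - \frac{z^{2}}{4}$)
$D{\left(20 \right)} \left(-127\right) = \left(- \frac{11}{16} - \frac{20^{2}}{4}\right) \left(-127\right) = \left(- \frac{11}{16} - 100\right) \left(-127\right) = \left(- \frac{1611}{16}\right) \left(-127\right) = \frac{204597}{16}$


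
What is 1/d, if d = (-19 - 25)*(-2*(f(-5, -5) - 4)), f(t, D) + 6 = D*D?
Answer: 1/1320 ≈ 0.00075758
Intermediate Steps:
f(t, D) = -6 + D**2 (f(t, D) = -6 + D*D = -6 + D**2)
d = 1320 (d = (-19 - 25)*(-2*((-6 + (-5)**2) - 4)) = -(-88)*((-6 + 25) - 4) = -(-88)*(19 - 4) = -(-88)*15 = -44*(-30) = 1320)
1/d = 1/1320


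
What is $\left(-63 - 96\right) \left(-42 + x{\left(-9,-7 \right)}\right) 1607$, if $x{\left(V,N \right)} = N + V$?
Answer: $14819754$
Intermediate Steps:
$\left(-63 - 96\right) \left(-42 + x{\left(-9,-7 \right)}\right) 1607 = \left(-63 - 96\right) \left(-42 - 16\right) 1607 = - 159 \left(-42 - 16\right) 1607 = \left(-159\right) \left(-58\right) 1607 = 9222 \cdot 1607 = 14819754$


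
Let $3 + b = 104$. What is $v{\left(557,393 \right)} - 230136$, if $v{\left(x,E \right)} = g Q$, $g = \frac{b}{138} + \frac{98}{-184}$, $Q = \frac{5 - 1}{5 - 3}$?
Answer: $- \frac{31758713}{138} \approx -2.3014 \cdot 10^{5}$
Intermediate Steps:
$b = 101$ ($b = -3 + 104 = 101$)
$Q = 2$ ($Q = \frac{4}{2} = 4 \cdot \frac{1}{2} = 2$)
$g = \frac{55}{276}$ ($g = \frac{101}{138} + \frac{98}{-184} = 101 \cdot \frac{1}{138} + 98 \left(- \frac{1}{184}\right) = \frac{101}{138} - \frac{49}{92} = \frac{55}{276} \approx 0.19928$)
$v{\left(x,E \right)} = \frac{55}{138}$ ($v{\left(x,E \right)} = \frac{55}{276} \cdot 2 = \frac{55}{138}$)
$v{\left(557,393 \right)} - 230136 = \frac{55}{138} - 230136 = - \frac{31758713}{138}$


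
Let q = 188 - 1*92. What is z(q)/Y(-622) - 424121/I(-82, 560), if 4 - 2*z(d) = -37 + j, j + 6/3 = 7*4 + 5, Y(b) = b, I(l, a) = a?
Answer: -131903031/174160 ≈ -757.37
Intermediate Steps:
q = 96 (q = 188 - 92 = 96)
j = 31 (j = -2 + (7*4 + 5) = -2 + (28 + 5) = -2 + 33 = 31)
z(d) = 5 (z(d) = 2 - (-37 + 31)/2 = 2 - ½*(-6) = 2 + 3 = 5)
z(q)/Y(-622) - 424121/I(-82, 560) = 5/(-622) - 424121/560 = 5*(-1/622) - 424121*1/560 = -5/622 - 424121/560 = -131903031/174160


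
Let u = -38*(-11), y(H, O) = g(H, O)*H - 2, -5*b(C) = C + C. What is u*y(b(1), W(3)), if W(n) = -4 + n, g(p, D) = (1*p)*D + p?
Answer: -836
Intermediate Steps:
g(p, D) = p + D*p (g(p, D) = p*D + p = D*p + p = p + D*p)
b(C) = -2*C/5 (b(C) = -(C + C)/5 = -2*C/5)
y(H, O) = -2 + H²*(1 + O) (y(H, O) = (H*(1 + O))*H - 2 = H²*(1 + O) - 2 = -2 + H²*(1 + O))
u = 418
u*y(b(1), W(3)) = 418*(-2 + (-⅖*1)²*(1 + (-4 + 3))) = 418*(-2 + (-⅖)²*(1 - 1)) = 418*(-2 + (4/25)*0) = 418*(-2 + 0) = 418*(-2) = -836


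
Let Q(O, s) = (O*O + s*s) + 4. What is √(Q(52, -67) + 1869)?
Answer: √9066 ≈ 95.216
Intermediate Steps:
Q(O, s) = 4 + O² + s² (Q(O, s) = (O² + s²) + 4 = 4 + O² + s²)
√(Q(52, -67) + 1869) = √((4 + 52² + (-67)²) + 1869) = √((4 + 2704 + 4489) + 1869) = √(7197 + 1869) = √9066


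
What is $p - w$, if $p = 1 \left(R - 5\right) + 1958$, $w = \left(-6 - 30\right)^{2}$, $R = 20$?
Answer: $677$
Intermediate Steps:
$w = 1296$ ($w = \left(-36\right)^{2} = 1296$)
$p = 1973$ ($p = 1 \left(20 - 5\right) + 1958 = 1 \cdot 15 + 1958 = 15 + 1958 = 1973$)
$p - w = 1973 - 1296 = 677$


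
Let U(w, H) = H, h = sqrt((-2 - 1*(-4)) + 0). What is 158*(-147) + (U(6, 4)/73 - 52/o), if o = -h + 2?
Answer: -1699290/73 - 26*sqrt(2) ≈ -23315.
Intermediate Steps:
h = sqrt(2) (h = sqrt((-2 + 4) + 0) = sqrt(2 + 0) = sqrt(2) ≈ 1.4142)
o = 2 - sqrt(2) (o = -sqrt(2) + 2 = 2 - sqrt(2) ≈ 0.58579)
158*(-147) + (U(6, 4)/73 - 52/o) = 158*(-147) + (4/73 - 52/(2 - sqrt(2))) = -23226 + (4*(1/73) - 52/(2 - sqrt(2))) = -23226 + (4/73 - 52/(2 - sqrt(2))) = -1695494/73 - 52/(2 - sqrt(2))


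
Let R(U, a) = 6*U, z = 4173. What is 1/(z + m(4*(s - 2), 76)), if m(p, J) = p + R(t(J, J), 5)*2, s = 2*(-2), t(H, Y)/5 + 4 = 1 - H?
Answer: -1/591 ≈ -0.0016920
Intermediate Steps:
t(H, Y) = -15 - 5*H (t(H, Y) = -20 + 5*(1 - H) = -20 + (5 - 5*H) = -15 - 5*H)
s = -4
m(p, J) = -180 + p - 60*J (m(p, J) = p + (6*(-15 - 5*J))*2 = p + (-90 - 30*J)*2 = p + (-180 - 60*J) = -180 + p - 60*J)
1/(z + m(4*(s - 2), 76)) = 1/(4173 + (-180 + 4*(-4 - 2) - 60*76)) = 1/(4173 + (-180 + 4*(-6) - 4560)) = 1/(4173 + (-180 - 24 - 4560)) = 1/(4173 - 4764) = 1/(-591) = -1/591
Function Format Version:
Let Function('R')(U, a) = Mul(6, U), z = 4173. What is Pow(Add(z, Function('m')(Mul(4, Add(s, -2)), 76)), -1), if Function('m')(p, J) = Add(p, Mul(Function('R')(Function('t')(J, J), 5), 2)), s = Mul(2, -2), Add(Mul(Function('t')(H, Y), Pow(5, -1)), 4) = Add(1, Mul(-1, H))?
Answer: Rational(-1, 591) ≈ -0.0016920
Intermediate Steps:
Function('t')(H, Y) = Add(-15, Mul(-5, H)) (Function('t')(H, Y) = Add(-20, Mul(5, Add(1, Mul(-1, H)))) = Add(-20, Add(5, Mul(-5, H))) = Add(-15, Mul(-5, H)))
s = -4
Function('m')(p, J) = Add(-180, p, Mul(-60, J)) (Function('m')(p, J) = Add(p, Mul(Mul(6, Add(-15, Mul(-5, J))), 2)) = Add(p, Mul(Add(-90, Mul(-30, J)), 2)) = Add(p, Add(-180, Mul(-60, J))) = Add(-180, p, Mul(-60, J)))
Pow(Add(z, Function('m')(Mul(4, Add(s, -2)), 76)), -1) = Pow(Add(4173, Add(-180, Mul(4, Add(-4, -2)), Mul(-60, 76))), -1) = Pow(Add(4173, Add(-180, Mul(4, -6), -4560)), -1) = Pow(Add(4173, Add(-180, -24, -4560)), -1) = Pow(Add(4173, -4764), -1) = Pow(-591, -1) = Rational(-1, 591)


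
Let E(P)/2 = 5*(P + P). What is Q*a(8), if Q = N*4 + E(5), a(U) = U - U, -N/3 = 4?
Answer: 0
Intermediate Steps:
E(P) = 20*P (E(P) = 2*(5*(P + P)) = 2*(5*(2*P)) = 2*(10*P) = 20*P)
N = -12 (N = -3*4 = -12)
a(U) = 0
Q = 52 (Q = -12*4 + 20*5 = -48 + 100 = 52)
Q*a(8) = 52*0 = 0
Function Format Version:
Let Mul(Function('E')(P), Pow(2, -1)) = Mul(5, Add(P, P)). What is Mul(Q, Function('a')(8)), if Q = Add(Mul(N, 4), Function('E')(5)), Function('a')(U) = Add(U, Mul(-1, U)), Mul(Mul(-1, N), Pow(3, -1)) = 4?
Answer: 0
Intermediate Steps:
Function('E')(P) = Mul(20, P) (Function('E')(P) = Mul(2, Mul(5, Add(P, P))) = Mul(2, Mul(5, Mul(2, P))) = Mul(2, Mul(10, P)) = Mul(20, P))
N = -12 (N = Mul(-3, 4) = -12)
Function('a')(U) = 0
Q = 52 (Q = Add(Mul(-12, 4), Mul(20, 5)) = Add(-48, 100) = 52)
Mul(Q, Function('a')(8)) = Mul(52, 0) = 0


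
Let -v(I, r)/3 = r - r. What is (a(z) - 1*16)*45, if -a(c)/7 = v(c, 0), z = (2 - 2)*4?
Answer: -720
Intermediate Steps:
v(I, r) = 0 (v(I, r) = -3*(r - r) = -3*0 = 0)
z = 0 (z = 0*4 = 0)
a(c) = 0 (a(c) = -7*0 = 0)
(a(z) - 1*16)*45 = (0 - 1*16)*45 = (0 - 16)*45 = -16*45 = -720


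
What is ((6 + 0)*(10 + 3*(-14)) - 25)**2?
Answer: 47089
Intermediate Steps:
((6 + 0)*(10 + 3*(-14)) - 25)**2 = (6*(10 - 42) - 25)**2 = (6*(-32) - 25)**2 = (-192 - 25)**2 = (-217)**2 = 47089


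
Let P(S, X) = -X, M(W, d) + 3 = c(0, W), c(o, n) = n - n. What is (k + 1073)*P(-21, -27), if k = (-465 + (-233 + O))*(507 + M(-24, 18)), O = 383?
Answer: -4257549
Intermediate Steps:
c(o, n) = 0
M(W, d) = -3 (M(W, d) = -3 + 0 = -3)
k = -158760 (k = (-465 + (-233 + 383))*(507 - 3) = (-465 + 150)*504 = -315*504 = -158760)
(k + 1073)*P(-21, -27) = (-158760 + 1073)*(-1*(-27)) = -157687*27 = -4257549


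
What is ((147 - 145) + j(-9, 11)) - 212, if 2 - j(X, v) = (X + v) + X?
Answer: -201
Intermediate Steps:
j(X, v) = 2 - v - 2*X (j(X, v) = 2 - ((X + v) + X) = 2 - (v + 2*X) = 2 + (-v - 2*X) = 2 - v - 2*X)
((147 - 145) + j(-9, 11)) - 212 = ((147 - 145) + (2 - 1*11 - 2*(-9))) - 212 = (2 + (2 - 11 + 18)) - 212 = (2 + 9) - 212 = 11 - 212 = -201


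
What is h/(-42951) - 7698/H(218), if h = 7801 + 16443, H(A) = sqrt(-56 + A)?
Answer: -24244/42951 - 1283*sqrt(2)/3 ≈ -605.38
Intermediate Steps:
h = 24244
h/(-42951) - 7698/H(218) = 24244/(-42951) - 7698/sqrt(-56 + 218) = 24244*(-1/42951) - 7698*sqrt(2)/18 = -24244/42951 - 7698*sqrt(2)/18 = -24244/42951 - 1283*sqrt(2)/3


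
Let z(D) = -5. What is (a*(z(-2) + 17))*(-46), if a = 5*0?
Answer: 0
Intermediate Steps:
a = 0
(a*(z(-2) + 17))*(-46) = (0*(-5 + 17))*(-46) = (0*12)*(-46) = 0*(-46) = 0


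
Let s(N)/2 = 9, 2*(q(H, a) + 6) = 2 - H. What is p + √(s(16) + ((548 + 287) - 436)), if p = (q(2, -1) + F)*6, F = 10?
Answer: 24 + √417 ≈ 44.421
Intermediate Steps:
q(H, a) = -5 - H/2 (q(H, a) = -6 + (2 - H)/2 = -6 + (1 - H/2) = -5 - H/2)
s(N) = 18 (s(N) = 2*9 = 18)
p = 24 (p = ((-5 - ½*2) + 10)*6 = ((-5 - 1) + 10)*6 = (-6 + 10)*6 = 4*6 = 24)
p + √(s(16) + ((548 + 287) - 436)) = 24 + √(18 + ((548 + 287) - 436)) = 24 + √(18 + (835 - 436)) = 24 + √(18 + 399) = 24 + √417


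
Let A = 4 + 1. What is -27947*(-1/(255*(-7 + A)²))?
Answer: 27947/1020 ≈ 27.399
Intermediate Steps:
A = 5
-27947*(-1/(255*(-7 + A)²)) = -27947*(-1/(255*(-7 + 5)²)) = -27947/((-2)²*(-255)) = -27947/(4*(-255)) = -27947/(-1020) = -27947*(-1/1020) = 27947/1020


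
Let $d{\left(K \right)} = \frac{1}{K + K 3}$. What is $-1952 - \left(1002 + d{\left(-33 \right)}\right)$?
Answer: $- \frac{389927}{132} \approx -2954.0$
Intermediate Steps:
$d{\left(K \right)} = \frac{1}{4 K}$ ($d{\left(K \right)} = \frac{1}{K + 3 K} = \frac{1}{4 K}$)
$-1952 - \left(1002 + d{\left(-33 \right)}\right) = -1952 - \left(1002 + \frac{1}{4 \left(-33\right)}\right) = -1952 - \left(1002 + \frac{1}{4} \left(- \frac{1}{33}\right)\right) = -1952 - \frac{132263}{132} = - \frac{389927}{132}$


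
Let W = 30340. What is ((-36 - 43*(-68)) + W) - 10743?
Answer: 22485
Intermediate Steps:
((-36 - 43*(-68)) + W) - 10743 = ((-36 - 43*(-68)) + 30340) - 10743 = ((-36 + 2924) + 30340) - 10743 = (2888 + 30340) - 10743 = 33228 - 10743 = 22485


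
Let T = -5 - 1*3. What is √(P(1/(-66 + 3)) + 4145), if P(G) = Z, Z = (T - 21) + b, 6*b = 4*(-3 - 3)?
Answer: 4*√257 ≈ 64.125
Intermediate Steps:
b = -4 (b = (4*(-3 - 3))/6 = (4*(-6))/6 = (⅙)*(-24) = -4)
T = -8 (T = -5 - 3 = -8)
Z = -33 (Z = (-8 - 21) - 4 = -29 - 4 = -33)
P(G) = -33
√(P(1/(-66 + 3)) + 4145) = √(-33 + 4145) = √4112 = 4*√257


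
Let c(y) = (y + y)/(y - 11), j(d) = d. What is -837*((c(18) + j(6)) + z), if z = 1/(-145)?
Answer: -9460611/1015 ≈ -9320.8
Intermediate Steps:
z = -1/145 ≈ -0.0068966
c(y) = 2*y/(-11 + y) (c(y) = (2*y)/(-11 + y) = 2*y/(-11 + y))
-837*((c(18) + j(6)) + z) = -837*((2*18/(-11 + 18) + 6) - 1/145) = -837*((2*18/7 + 6) - 1/145) = -837*((2*18*(⅐) + 6) - 1/145) = -837*((36/7 + 6) - 1/145) = -837*(78/7 - 1/145) = -837*11303/1015 = -9460611/1015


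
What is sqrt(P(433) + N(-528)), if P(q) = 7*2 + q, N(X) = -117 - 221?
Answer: sqrt(109) ≈ 10.440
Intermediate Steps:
N(X) = -338
P(q) = 14 + q
sqrt(P(433) + N(-528)) = sqrt((14 + 433) - 338) = sqrt(447 - 338) = sqrt(109)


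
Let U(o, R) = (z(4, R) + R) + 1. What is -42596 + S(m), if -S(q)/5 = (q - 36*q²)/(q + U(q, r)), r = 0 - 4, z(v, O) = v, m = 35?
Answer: -1313131/36 ≈ -36476.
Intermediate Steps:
r = -4
U(o, R) = 5 + R (U(o, R) = (4 + R) + 1 = 5 + R)
S(q) = -5*(q - 36*q²)/(1 + q) (S(q) = -5*(q - 36*q²)/(q + (5 - 4)) = -5*(q - 36*q²)/(q + 1) = -5*(q - 36*q²)/(1 + q))
-42596 + S(m) = -42596 + 5*35*(-1 + 36*35)/(1 + 35) = -42596 + 5*35*(-1 + 1260)/36 = -42596 + 5*35*(1/36)*1259 = -42596 + 220325/36 = -1313131/36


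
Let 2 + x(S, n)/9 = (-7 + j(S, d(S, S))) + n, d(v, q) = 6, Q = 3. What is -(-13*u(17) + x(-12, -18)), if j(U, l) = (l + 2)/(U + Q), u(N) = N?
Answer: 472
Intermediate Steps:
j(U, l) = (2 + l)/(3 + U) (j(U, l) = (l + 2)/(U + 3) = (2 + l)/(3 + U))
x(S, n) = -81 + 9*n + 72/(3 + S) (x(S, n) = -18 + 9*((-7 + (2 + 6)/(3 + S)) + n) = -18 + 9*((-7 + 8/(3 + S)) + n) = -18 + 9*(-7 + n + 8/(3 + S)) = -18 + (-63 + 9*n + 72/(3 + S)) = -81 + 9*n + 72/(3 + S))
-(-13*u(17) + x(-12, -18)) = -(-13*17 + 9*(8 + (-9 - 18)*(3 - 12))/(3 - 12)) = -(-221 + 9*(8 - 27*(-9))/(-9)) = -(-221 + 9*(-1/9)*(8 + 243)) = -(-221 + 9*(-1/9)*251) = -(-221 - 251) = -1*(-472) = 472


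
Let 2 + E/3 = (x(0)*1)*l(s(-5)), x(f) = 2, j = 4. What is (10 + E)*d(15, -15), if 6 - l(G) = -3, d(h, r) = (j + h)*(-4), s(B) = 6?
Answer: -4408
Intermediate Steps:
d(h, r) = -16 - 4*h (d(h, r) = (4 + h)*(-4) = -16 - 4*h)
l(G) = 9 (l(G) = 6 - 1*(-3) = 6 + 3 = 9)
E = 48 (E = -6 + 3*((2*1)*9) = -6 + 3*(2*9) = -6 + 3*18 = -6 + 54 = 48)
(10 + E)*d(15, -15) = (10 + 48)*(-16 - 4*15) = 58*(-16 - 60) = 58*(-76) = -4408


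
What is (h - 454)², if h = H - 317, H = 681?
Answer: 8100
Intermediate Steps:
h = 364 (h = 681 - 317 = 364)
(h - 454)² = (364 - 454)² = (-90)² = 8100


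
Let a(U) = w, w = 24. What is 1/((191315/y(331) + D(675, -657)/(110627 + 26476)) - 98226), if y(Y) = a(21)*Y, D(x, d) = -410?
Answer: -121016248/11884027909003 ≈ -1.0183e-5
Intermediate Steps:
a(U) = 24
y(Y) = 24*Y
1/((191315/y(331) + D(675, -657)/(110627 + 26476)) - 98226) = 1/((191315/((24*331)) - 410/(110627 + 26476)) - 98226) = 1/((191315/7944 - 410/137103) - 98226) = 1/(2914067045/121016248 - 98226) = 1/(-11884027909003/121016248) = -121016248/11884027909003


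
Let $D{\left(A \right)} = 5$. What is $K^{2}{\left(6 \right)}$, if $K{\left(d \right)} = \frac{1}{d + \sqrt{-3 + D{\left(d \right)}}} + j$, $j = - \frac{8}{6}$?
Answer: $\frac{6971}{5202} + \frac{59 \sqrt{2}}{867} \approx 1.4363$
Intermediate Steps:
$j = - \frac{4}{3}$ ($j = \left(-8\right) \frac{1}{6} = - \frac{4}{3} \approx -1.3333$)
$K{\left(d \right)} = - \frac{4}{3} + \frac{1}{d + \sqrt{2}}$ ($K{\left(d \right)} = \frac{1}{d + \sqrt{-3 + 5}} - \frac{4}{3} = \frac{1}{d + \sqrt{2}} - \frac{4}{3} = - \frac{4}{3} + \frac{1}{d + \sqrt{2}}$)
$K^{2}{\left(6 \right)} = \left(\frac{3 - 24 - 4 \sqrt{2}}{3 \left(6 + \sqrt{2}\right)}\right)^{2} = \left(\frac{-21 - 4 \sqrt{2}}{3 \left(6 + \sqrt{2}\right)}\right)^{2} = \frac{\left(-21 - 4 \sqrt{2}\right)^{2}}{9 \left(6 + \sqrt{2}\right)^{2}}$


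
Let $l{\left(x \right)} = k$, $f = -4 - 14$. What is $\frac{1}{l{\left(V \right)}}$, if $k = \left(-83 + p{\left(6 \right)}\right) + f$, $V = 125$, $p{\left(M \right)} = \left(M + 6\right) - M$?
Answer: $- \frac{1}{95} \approx -0.010526$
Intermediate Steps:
$p{\left(M \right)} = 6$ ($p{\left(M \right)} = \left(6 + M\right) - M = 6$)
$f = -18$ ($f = -4 - 14 = -18$)
$k = -95$ ($k = \left(-83 + 6\right) - 18 = -77 - 18 = -95$)
$l{\left(x \right)} = -95$
$\frac{1}{l{\left(V \right)}} = \frac{1}{-95} = - \frac{1}{95}$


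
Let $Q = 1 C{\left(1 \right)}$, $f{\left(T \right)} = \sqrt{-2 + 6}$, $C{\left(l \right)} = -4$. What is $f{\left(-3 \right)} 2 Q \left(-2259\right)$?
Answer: $36144$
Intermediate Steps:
$f{\left(T \right)} = 2$ ($f{\left(T \right)} = \sqrt{4} = 2$)
$Q = -4$ ($Q = 1 \left(-4\right) = -4$)
$f{\left(-3 \right)} 2 Q \left(-2259\right) = 2 \cdot 2 \left(-4\right) \left(-2259\right) = 4 \left(-4\right) \left(-2259\right) = \left(-16\right) \left(-2259\right) = 36144$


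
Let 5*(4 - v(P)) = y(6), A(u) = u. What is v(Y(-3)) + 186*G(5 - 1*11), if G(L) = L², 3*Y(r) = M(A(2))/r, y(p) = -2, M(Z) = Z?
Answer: 33502/5 ≈ 6700.4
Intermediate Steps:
Y(r) = 2/(3*r) (Y(r) = (2/r)/3 = 2/(3*r))
v(P) = 22/5 (v(P) = 4 - ⅕*(-2) = 4 + ⅖ = 22/5)
v(Y(-3)) + 186*G(5 - 1*11) = 22/5 + 186*(5 - 1*11)² = 22/5 + 186*(5 - 11)² = 22/5 + 186*(-6)² = 22/5 + 186*36 = 22/5 + 6696 = 33502/5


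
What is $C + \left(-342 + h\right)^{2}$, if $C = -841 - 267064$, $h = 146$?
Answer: $-229489$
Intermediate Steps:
$C = -267905$ ($C = -841 - 267064 = -267905$)
$C + \left(-342 + h\right)^{2} = -267905 + \left(-342 + 146\right)^{2} = -267905 + \left(-196\right)^{2} = -267905 + 38416 = -229489$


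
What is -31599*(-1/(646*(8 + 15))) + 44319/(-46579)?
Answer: 813358119/692070782 ≈ 1.1753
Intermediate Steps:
-31599*(-1/(646*(8 + 15))) + 44319/(-46579) = -31599/(-17*23*38) + 44319*(-1/46579) = -31599/((-391*38)) - 44319/46579 = -31599/(-14858) - 44319/46579 = -31599*(-1/14858) - 44319/46579 = 31599/14858 - 44319/46579 = 813358119/692070782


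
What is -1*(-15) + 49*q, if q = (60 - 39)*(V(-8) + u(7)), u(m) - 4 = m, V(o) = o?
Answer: 3102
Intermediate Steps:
u(m) = 4 + m
q = 63 (q = (60 - 39)*(-8 + (4 + 7)) = 21*(-8 + 11) = 21*3 = 63)
-1*(-15) + 49*q = -1*(-15) + 49*63 = 15 + 3087 = 3102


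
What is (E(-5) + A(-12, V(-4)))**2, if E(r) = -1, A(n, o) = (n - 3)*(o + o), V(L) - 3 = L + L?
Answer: 22201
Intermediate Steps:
V(L) = 3 + 2*L (V(L) = 3 + (L + L) = 3 + 2*L)
A(n, o) = 2*o*(-3 + n) (A(n, o) = (-3 + n)*(2*o) = 2*o*(-3 + n))
(E(-5) + A(-12, V(-4)))**2 = (-1 + 2*(3 + 2*(-4))*(-3 - 12))**2 = (-1 + 2*(3 - 8)*(-15))**2 = (-1 + 2*(-5)*(-15))**2 = (-1 + 150)**2 = 149**2 = 22201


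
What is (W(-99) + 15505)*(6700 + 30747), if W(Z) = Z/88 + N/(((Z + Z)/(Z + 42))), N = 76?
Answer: 153487726153/264 ≈ 5.8139e+8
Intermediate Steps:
W(Z) = Z/88 + 38*(42 + Z)/Z (W(Z) = Z/88 + 76/(((Z + Z)/(Z + 42))) = Z*(1/88) + 76/(((2*Z)/(42 + Z))) = Z/88 + 76/((2*Z/(42 + Z))) = Z/88 + 76*((42 + Z)/(2*Z)) = Z/88 + 38*(42 + Z)/Z)
(W(-99) + 15505)*(6700 + 30747) = ((38 + 1596/(-99) + (1/88)*(-99)) + 15505)*(6700 + 30747) = ((38 + 1596*(-1/99) - 9/8) + 15505)*37447 = ((38 - 532/33 - 9/8) + 15505)*37447 = (5479/264 + 15505)*37447 = (4098799/264)*37447 = 153487726153/264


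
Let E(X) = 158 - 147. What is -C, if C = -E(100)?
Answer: 11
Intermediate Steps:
E(X) = 11
C = -11 (C = -1*11 = -11)
-C = -1*(-11) = 11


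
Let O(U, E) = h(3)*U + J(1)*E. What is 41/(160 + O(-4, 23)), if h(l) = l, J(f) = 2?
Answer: 41/194 ≈ 0.21134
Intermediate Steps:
O(U, E) = 2*E + 3*U (O(U, E) = 3*U + 2*E = 2*E + 3*U)
41/(160 + O(-4, 23)) = 41/(160 + (2*23 + 3*(-4))) = 41/(160 + (46 - 12)) = 41/(160 + 34) = 41/194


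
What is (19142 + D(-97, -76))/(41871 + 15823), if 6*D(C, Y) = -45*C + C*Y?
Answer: 126589/346164 ≈ 0.36569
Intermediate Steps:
D(C, Y) = -15*C/2 + C*Y/6 (D(C, Y) = (-45*C + C*Y)/6 = -15*C/2 + C*Y/6)
(19142 + D(-97, -76))/(41871 + 15823) = (19142 + (1/6)*(-97)*(-45 - 76))/(41871 + 15823) = (19142 + (1/6)*(-97)*(-121))/57694 = (19142 + 11737/6)*(1/57694) = (126589/6)*(1/57694) = 126589/346164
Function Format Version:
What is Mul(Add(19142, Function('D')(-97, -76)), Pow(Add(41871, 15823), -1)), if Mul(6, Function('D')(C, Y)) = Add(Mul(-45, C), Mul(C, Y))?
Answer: Rational(126589, 346164) ≈ 0.36569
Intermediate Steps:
Function('D')(C, Y) = Add(Mul(Rational(-15, 2), C), Mul(Rational(1, 6), C, Y)) (Function('D')(C, Y) = Mul(Rational(1, 6), Add(Mul(-45, C), Mul(C, Y))) = Add(Mul(Rational(-15, 2), C), Mul(Rational(1, 6), C, Y)))
Mul(Add(19142, Function('D')(-97, -76)), Pow(Add(41871, 15823), -1)) = Mul(Add(19142, Mul(Rational(1, 6), -97, Add(-45, -76))), Pow(Add(41871, 15823), -1)) = Mul(Add(19142, Mul(Rational(1, 6), -97, -121)), Pow(57694, -1)) = Mul(Add(19142, Rational(11737, 6)), Rational(1, 57694)) = Mul(Rational(126589, 6), Rational(1, 57694)) = Rational(126589, 346164)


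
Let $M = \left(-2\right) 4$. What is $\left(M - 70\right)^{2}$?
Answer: $6084$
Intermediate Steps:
$M = -8$
$\left(M - 70\right)^{2} = \left(-8 - 70\right)^{2} = \left(-78\right)^{2} = 6084$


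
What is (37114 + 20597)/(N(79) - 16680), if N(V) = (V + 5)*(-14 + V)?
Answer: -19237/3740 ≈ -5.1436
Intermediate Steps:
N(V) = (-14 + V)*(5 + V) (N(V) = (5 + V)*(-14 + V) = (-14 + V)*(5 + V))
(37114 + 20597)/(N(79) - 16680) = (37114 + 20597)/((-70 + 79**2 - 9*79) - 16680) = 57711/((-70 + 6241 - 711) - 16680) = 57711/(5460 - 16680) = 57711/(-11220) = 57711*(-1/11220) = -19237/3740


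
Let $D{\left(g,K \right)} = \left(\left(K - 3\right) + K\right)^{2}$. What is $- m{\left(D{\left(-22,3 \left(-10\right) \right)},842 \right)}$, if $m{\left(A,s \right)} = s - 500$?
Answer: $-342$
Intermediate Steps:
$D{\left(g,K \right)} = \left(-3 + 2 K\right)^{2}$ ($D{\left(g,K \right)} = \left(\left(-3 + K\right) + K\right)^{2} = \left(-3 + 2 K\right)^{2}$)
$m{\left(A,s \right)} = -500 + s$ ($m{\left(A,s \right)} = s - 500 = -500 + s$)
$- m{\left(D{\left(-22,3 \left(-10\right) \right)},842 \right)} = - (-500 + 842) = \left(-1\right) 342 = -342$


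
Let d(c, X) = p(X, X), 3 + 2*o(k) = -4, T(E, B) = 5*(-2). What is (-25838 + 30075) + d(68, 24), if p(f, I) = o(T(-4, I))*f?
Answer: 4153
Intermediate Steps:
T(E, B) = -10
o(k) = -7/2 (o(k) = -3/2 + (½)*(-4) = -3/2 - 2 = -7/2)
p(f, I) = -7*f/2
d(c, X) = -7*X/2
(-25838 + 30075) + d(68, 24) = (-25838 + 30075) - 7/2*24 = 4237 - 84 = 4153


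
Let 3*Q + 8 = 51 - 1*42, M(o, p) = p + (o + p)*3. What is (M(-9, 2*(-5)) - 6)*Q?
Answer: -73/3 ≈ -24.333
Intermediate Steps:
M(o, p) = 3*o + 4*p (M(o, p) = p + (3*o + 3*p) = 3*o + 4*p)
Q = ⅓ (Q = -8/3 + (51 - 1*42)/3 = -8/3 + (51 - 42)/3 = -8/3 + (⅓)*9 = -8/3 + 3 = ⅓ ≈ 0.33333)
(M(-9, 2*(-5)) - 6)*Q = ((3*(-9) + 4*(2*(-5))) - 6)*(⅓) = ((-27 + 4*(-10)) - 6)*(⅓) = ((-27 - 40) - 6)*(⅓) = (-67 - 6)*(⅓) = -73*⅓ = -73/3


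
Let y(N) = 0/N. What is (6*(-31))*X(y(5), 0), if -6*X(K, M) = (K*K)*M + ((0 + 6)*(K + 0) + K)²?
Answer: 0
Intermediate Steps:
y(N) = 0
X(K, M) = -49*K²/6 - M*K²/6 (X(K, M) = -((K*K)*M + ((0 + 6)*(K + 0) + K)²)/6 = -(K²*M + (6*K + K)²)/6 = -(M*K² + (7*K)²)/6 = -(M*K² + 49*K²)/6 = -(49*K² + M*K²)/6 = -49*K²/6 - M*K²/6)
(6*(-31))*X(y(5), 0) = (6*(-31))*((⅙)*0²*(-49 - 1*0)) = -31*0*(-49 + 0) = -31*0*(-49) = -186*0 = 0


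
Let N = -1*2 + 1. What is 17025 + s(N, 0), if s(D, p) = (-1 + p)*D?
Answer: 17026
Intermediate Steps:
N = -1 (N = -2 + 1 = -1)
s(D, p) = D*(-1 + p)
17025 + s(N, 0) = 17025 - (-1 + 0) = 17025 - 1*(-1) = 17025 + 1 = 17026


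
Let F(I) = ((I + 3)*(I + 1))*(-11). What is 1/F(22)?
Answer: -1/6325 ≈ -0.00015810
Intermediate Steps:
F(I) = -11*(1 + I)*(3 + I) (F(I) = ((3 + I)*(1 + I))*(-11) = ((1 + I)*(3 + I))*(-11) = -11*(1 + I)*(3 + I))
1/F(22) = 1/(-33 - 44*22 - 11*22**2) = 1/(-33 - 968 - 11*484) = 1/(-33 - 968 - 5324) = 1/(-6325) = -1/6325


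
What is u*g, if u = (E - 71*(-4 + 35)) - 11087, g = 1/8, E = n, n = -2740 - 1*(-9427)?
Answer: -6601/8 ≈ -825.13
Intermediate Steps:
n = 6687 (n = -2740 + 9427 = 6687)
E = 6687
g = ⅛ ≈ 0.12500
u = -6601 (u = (6687 - 71*(-4 + 35)) - 11087 = (6687 - 71*31) - 11087 = (6687 - 2201) - 11087 = 4486 - 11087 = -6601)
u*g = -6601*⅛ = -6601/8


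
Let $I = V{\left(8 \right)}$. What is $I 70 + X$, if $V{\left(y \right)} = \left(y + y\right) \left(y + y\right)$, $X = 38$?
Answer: $17958$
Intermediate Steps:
$V{\left(y \right)} = 4 y^{2}$ ($V{\left(y \right)} = 2 y 2 y = 4 y^{2}$)
$I = 256$ ($I = 4 \cdot 8^{2} = 4 \cdot 64 = 256$)
$I 70 + X = 256 \cdot 70 + 38 = 17920 + 38 = 17958$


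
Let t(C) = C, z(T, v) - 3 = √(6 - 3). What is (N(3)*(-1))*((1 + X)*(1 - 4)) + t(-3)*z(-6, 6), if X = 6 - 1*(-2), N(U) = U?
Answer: 72 - 3*√3 ≈ 66.804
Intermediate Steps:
z(T, v) = 3 + √3 (z(T, v) = 3 + √(6 - 3) = 3 + √3)
X = 8 (X = 6 + 2 = 8)
(N(3)*(-1))*((1 + X)*(1 - 4)) + t(-3)*z(-6, 6) = (3*(-1))*((1 + 8)*(1 - 4)) - 3*(3 + √3) = -27*(-3) + (-9 - 3*√3) = -3*(-27) + (-9 - 3*√3) = 81 + (-9 - 3*√3) = 72 - 3*√3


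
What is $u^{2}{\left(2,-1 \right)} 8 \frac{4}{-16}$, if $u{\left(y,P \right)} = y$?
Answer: $-8$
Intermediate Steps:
$u^{2}{\left(2,-1 \right)} 8 \frac{4}{-16} = 2^{2} \cdot 8 \frac{4}{-16} = 4 \cdot 8 \cdot 4 \left(- \frac{1}{16}\right) = 32 \left(- \frac{1}{4}\right) = -8$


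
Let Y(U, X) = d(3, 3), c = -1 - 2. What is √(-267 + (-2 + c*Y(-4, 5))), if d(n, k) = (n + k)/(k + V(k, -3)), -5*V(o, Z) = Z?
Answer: I*√274 ≈ 16.553*I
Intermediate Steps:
V(o, Z) = -Z/5
c = -3
d(n, k) = (k + n)/(⅗ + k) (d(n, k) = (n + k)/(k - ⅕*(-3)) = (k + n)/(k + ⅗) = (k + n)/(⅗ + k))
Y(U, X) = 5/3 (Y(U, X) = 5*(3 + 3)/(3 + 5*3) = 5*6/(3 + 15) = 5*6/18 = 5*(1/18)*6 = 5/3)
√(-267 + (-2 + c*Y(-4, 5))) = √(-267 + (-2 - 3*5/3)) = √(-267 + (-2 - 5)) = √(-267 - 7) = √(-274) = I*√274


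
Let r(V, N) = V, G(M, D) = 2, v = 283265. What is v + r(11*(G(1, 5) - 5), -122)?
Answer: 283232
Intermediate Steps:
v + r(11*(G(1, 5) - 5), -122) = 283265 + 11*(2 - 5) = 283265 + 11*(-3) = 283265 - 33 = 283232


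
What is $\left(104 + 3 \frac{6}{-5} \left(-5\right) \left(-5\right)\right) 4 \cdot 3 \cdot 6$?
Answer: $1008$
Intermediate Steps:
$\left(104 + 3 \frac{6}{-5} \left(-5\right) \left(-5\right)\right) 4 \cdot 3 \cdot 6 = \left(104 + 3 \cdot 6 \left(- \frac{1}{5}\right) \left(-5\right) \left(-5\right)\right) 12 \cdot 6 = \left(104 + 3 \left(\left(- \frac{6}{5}\right) \left(-5\right)\right) \left(-5\right)\right) 72 = \left(104 + 3 \cdot 6 \left(-5\right)\right) 72 = \left(104 + 18 \left(-5\right)\right) 72 = \left(104 - 90\right) 72 = 14 \cdot 72 = 1008$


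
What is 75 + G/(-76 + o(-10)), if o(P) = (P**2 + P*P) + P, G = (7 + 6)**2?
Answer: 8719/114 ≈ 76.482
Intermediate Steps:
G = 169 (G = 13**2 = 169)
o(P) = P + 2*P**2 (o(P) = (P**2 + P**2) + P = 2*P**2 + P = P + 2*P**2)
75 + G/(-76 + o(-10)) = 75 + 169/(-76 - 10*(1 + 2*(-10))) = 75 + 169/(-76 - 10*(1 - 20)) = 75 + 169/(-76 - 10*(-19)) = 75 + 169/(-76 + 190) = 75 + 169/114 = 8719/114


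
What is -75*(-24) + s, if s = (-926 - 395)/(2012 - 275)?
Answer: 3125279/1737 ≈ 1799.2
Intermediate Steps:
s = -1321/1737 ≈ -0.76051
-75*(-24) + s = -75*(-24) - 1321/1737 = 1800 - 1321/1737 = 3125279/1737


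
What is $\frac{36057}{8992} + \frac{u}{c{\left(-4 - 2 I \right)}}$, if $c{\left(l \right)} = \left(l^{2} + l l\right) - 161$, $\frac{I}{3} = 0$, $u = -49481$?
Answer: $\frac{449584505}{1159968} \approx 387.58$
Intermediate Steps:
$I = 0$ ($I = 3 \cdot 0 = 0$)
$c{\left(l \right)} = -161 + 2 l^{2}$ ($c{\left(l \right)} = \left(l^{2} + l^{2}\right) - 161 = 2 l^{2} - 161 = -161 + 2 l^{2}$)
$\frac{36057}{8992} + \frac{u}{c{\left(-4 - 2 I \right)}} = \frac{36057}{8992} - \frac{49481}{-161 + 2 \left(-4 - 0\right)^{2}} = 36057 \cdot \frac{1}{8992} - \frac{49481}{-161 + 2 \left(-4 + 0\right)^{2}} = \frac{36057}{8992} - \frac{49481}{-161 + 2 \left(-4\right)^{2}} = \frac{36057}{8992} - \frac{49481}{-161 + 2 \cdot 16} = \frac{36057}{8992} - \frac{49481}{-161 + 32} = \frac{36057}{8992} - \frac{49481}{-129} = \frac{36057}{8992} - - \frac{49481}{129} = \frac{36057}{8992} + \frac{49481}{129} = \frac{449584505}{1159968}$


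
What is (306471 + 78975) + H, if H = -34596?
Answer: 350850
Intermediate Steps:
(306471 + 78975) + H = (306471 + 78975) - 34596 = 385446 - 34596 = 350850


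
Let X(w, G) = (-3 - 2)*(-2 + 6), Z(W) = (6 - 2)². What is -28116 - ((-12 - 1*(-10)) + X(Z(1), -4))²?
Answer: -28600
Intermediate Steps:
Z(W) = 16 (Z(W) = 4² = 16)
X(w, G) = -20 (X(w, G) = -5*4 = -20)
-28116 - ((-12 - 1*(-10)) + X(Z(1), -4))² = -28116 - ((-12 - 1*(-10)) - 20)² = -28116 - ((-12 + 10) - 20)² = -28116 - (-2 - 20)² = -28116 - 1*(-22)² = -28116 - 1*484 = -28116 - 484 = -28600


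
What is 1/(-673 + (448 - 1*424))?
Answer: -1/649 ≈ -0.0015408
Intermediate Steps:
1/(-673 + (448 - 1*424)) = 1/(-673 + (448 - 424)) = 1/(-673 + 24) = 1/(-649) = -1/649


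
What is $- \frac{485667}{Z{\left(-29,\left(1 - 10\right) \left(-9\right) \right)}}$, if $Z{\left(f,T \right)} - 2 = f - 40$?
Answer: $\frac{485667}{67} \approx 7248.8$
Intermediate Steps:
$Z{\left(f,T \right)} = -38 + f$ ($Z{\left(f,T \right)} = 2 + \left(f - 40\right) = 2 + \left(-40 + f\right) = -38 + f$)
$- \frac{485667}{Z{\left(-29,\left(1 - 10\right) \left(-9\right) \right)}} = - \frac{485667}{-38 - 29} = - \frac{485667}{-67} = \left(-485667\right) \left(- \frac{1}{67}\right) = \frac{485667}{67}$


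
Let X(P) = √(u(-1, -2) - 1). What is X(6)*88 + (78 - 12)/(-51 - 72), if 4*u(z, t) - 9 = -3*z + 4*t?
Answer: -22/41 ≈ -0.53658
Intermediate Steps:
u(z, t) = 9/4 + t - 3*z/4 (u(z, t) = 9/4 + (-3*z + 4*t)/4 = 9/4 + (t - 3*z/4) = 9/4 + t - 3*z/4)
X(P) = 0 (X(P) = √((9/4 - 2 - ¾*(-1)) - 1) = √((9/4 - 2 + ¾) - 1) = √(1 - 1) = √0 = 0)
X(6)*88 + (78 - 12)/(-51 - 72) = 0*88 + (78 - 12)/(-51 - 72) = 0 + 66/(-123) = 0 + 66*(-1/123) = 0 - 22/41 = -22/41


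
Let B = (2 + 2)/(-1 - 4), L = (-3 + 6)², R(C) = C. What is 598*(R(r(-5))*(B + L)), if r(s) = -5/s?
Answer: 24518/5 ≈ 4903.6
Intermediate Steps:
L = 9 (L = 3² = 9)
B = -⅘ (B = 4/(-5) = 4*(-⅕) = -⅘ ≈ -0.80000)
598*(R(r(-5))*(B + L)) = 598*((-5/(-5))*(-⅘ + 9)) = 598*(-5*(-⅕)*(41/5)) = 598*(1*(41/5)) = 598*(41/5) = 24518/5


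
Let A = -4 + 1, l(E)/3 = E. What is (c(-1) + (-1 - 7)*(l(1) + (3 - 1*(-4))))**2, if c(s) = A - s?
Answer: 6724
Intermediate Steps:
l(E) = 3*E
A = -3
c(s) = -3 - s
(c(-1) + (-1 - 7)*(l(1) + (3 - 1*(-4))))**2 = ((-3 - 1*(-1)) + (-1 - 7)*(3*1 + (3 - 1*(-4))))**2 = ((-3 + 1) - 8*(3 + (3 + 4)))**2 = (-2 - 8*(3 + 7))**2 = (-2 - 8*10)**2 = (-2 - 80)**2 = (-82)**2 = 6724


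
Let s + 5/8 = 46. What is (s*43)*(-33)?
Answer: -515097/8 ≈ -64387.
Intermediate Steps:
s = 363/8 (s = -5/8 + 46 = 363/8 ≈ 45.375)
(s*43)*(-33) = ((363/8)*43)*(-33) = (15609/8)*(-33) = -515097/8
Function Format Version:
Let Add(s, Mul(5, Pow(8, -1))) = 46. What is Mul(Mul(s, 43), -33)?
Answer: Rational(-515097, 8) ≈ -64387.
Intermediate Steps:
s = Rational(363, 8) (s = Add(Rational(-5, 8), 46) = Rational(363, 8) ≈ 45.375)
Mul(Mul(s, 43), -33) = Mul(Mul(Rational(363, 8), 43), -33) = Mul(Rational(15609, 8), -33) = Rational(-515097, 8)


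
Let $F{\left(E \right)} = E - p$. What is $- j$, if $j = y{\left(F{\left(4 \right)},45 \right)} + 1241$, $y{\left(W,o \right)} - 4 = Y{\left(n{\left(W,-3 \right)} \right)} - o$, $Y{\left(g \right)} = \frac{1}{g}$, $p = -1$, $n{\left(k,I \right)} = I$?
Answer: $- \frac{3599}{3} \approx -1199.7$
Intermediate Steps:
$F{\left(E \right)} = 1 + E$ ($F{\left(E \right)} = E - -1 = E + 1 = 1 + E$)
$y{\left(W,o \right)} = \frac{11}{3} - o$ ($y{\left(W,o \right)} = 4 - \left(\frac{1}{3} + o\right) = \frac{11}{3} - o$)
$j = \frac{3599}{3}$ ($j = \left(\frac{11}{3} - 45\right) + 1241 = - \frac{124}{3} + 1241 = \frac{3599}{3} \approx 1199.7$)
$- j = \left(-1\right) \frac{3599}{3} = - \frac{3599}{3}$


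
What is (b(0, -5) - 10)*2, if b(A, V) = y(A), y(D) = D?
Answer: -20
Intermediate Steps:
b(A, V) = A
(b(0, -5) - 10)*2 = (0 - 10)*2 = -10*2 = -20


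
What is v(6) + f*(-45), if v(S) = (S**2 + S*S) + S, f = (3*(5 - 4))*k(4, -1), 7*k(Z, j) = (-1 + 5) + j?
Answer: 141/7 ≈ 20.143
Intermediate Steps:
k(Z, j) = 4/7 + j/7 (k(Z, j) = ((-1 + 5) + j)/7 = (4 + j)/7 = 4/7 + j/7)
f = 9/7 (f = (3*(5 - 4))*(4/7 + (1/7)*(-1)) = (3*1)*(4/7 - 1/7) = 3*(3/7) = 9/7 ≈ 1.2857)
v(S) = S + 2*S**2 (v(S) = (S**2 + S**2) + S = 2*S**2 + S = S + 2*S**2)
v(6) + f*(-45) = 6*(1 + 2*6) + (9/7)*(-45) = 6*(1 + 12) - 405/7 = 6*13 - 405/7 = 78 - 405/7 = 141/7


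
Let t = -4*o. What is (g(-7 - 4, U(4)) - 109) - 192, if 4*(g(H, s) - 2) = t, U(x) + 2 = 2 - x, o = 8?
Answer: -307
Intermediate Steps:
U(x) = -x (U(x) = -2 + (2 - x) = -x)
t = -32 (t = -4*8 = -32)
g(H, s) = -6 (g(H, s) = 2 + (1/4)*(-32) = 2 - 8 = -6)
(g(-7 - 4, U(4)) - 109) - 192 = (-6 - 109) - 192 = -115 - 192 = -307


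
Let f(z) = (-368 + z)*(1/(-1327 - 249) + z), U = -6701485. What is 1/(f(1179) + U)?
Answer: -1576/9054618827 ≈ -1.7405e-7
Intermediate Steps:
f(z) = (-368 + z)*(-1/1576 + z) (f(z) = (-368 + z)*(1/(-1576) + z) = (-368 + z)*(-1/1576 + z))
1/(f(1179) + U) = 1/((46/197 + 1179² - 579969/1576*1179) - 6701485) = 1/((46/197 + 1390041 - 683783451/1576) - 6701485) = 1/(1506921533/1576 - 6701485) = 1/(-9054618827/1576) = -1576/9054618827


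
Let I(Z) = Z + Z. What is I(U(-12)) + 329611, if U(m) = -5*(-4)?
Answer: 329651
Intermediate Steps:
U(m) = 20
I(Z) = 2*Z
I(U(-12)) + 329611 = 2*20 + 329611 = 40 + 329611 = 329651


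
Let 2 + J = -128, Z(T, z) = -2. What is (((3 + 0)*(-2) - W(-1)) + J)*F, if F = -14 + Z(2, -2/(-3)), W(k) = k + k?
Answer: 2144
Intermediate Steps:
W(k) = 2*k
F = -16 (F = -14 - 2 = -16)
J = -130 (J = -2 - 128 = -130)
(((3 + 0)*(-2) - W(-1)) + J)*F = (((3 + 0)*(-2) - 2*(-1)) - 130)*(-16) = ((3*(-2) - 1*(-2)) - 130)*(-16) = ((-6 + 2) - 130)*(-16) = (-4 - 130)*(-16) = -134*(-16) = 2144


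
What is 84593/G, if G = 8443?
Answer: 84593/8443 ≈ 10.019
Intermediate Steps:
84593/G = 84593/8443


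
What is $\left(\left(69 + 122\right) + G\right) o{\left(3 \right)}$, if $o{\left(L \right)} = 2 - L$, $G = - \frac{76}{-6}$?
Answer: $- \frac{611}{3} \approx -203.67$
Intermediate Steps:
$G = \frac{38}{3}$ ($G = \left(-76\right) \left(- \frac{1}{6}\right) = \frac{38}{3} \approx 12.667$)
$\left(\left(69 + 122\right) + G\right) o{\left(3 \right)} = \left(\left(69 + 122\right) + \frac{38}{3}\right) \left(2 - 3\right) = \left(191 + \frac{38}{3}\right) \left(2 - 3\right) = \frac{611}{3} \left(-1\right) = - \frac{611}{3}$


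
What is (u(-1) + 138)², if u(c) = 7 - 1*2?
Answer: 20449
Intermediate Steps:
u(c) = 5 (u(c) = 7 - 2 = 5)
(u(-1) + 138)² = (5 + 138)² = 143² = 20449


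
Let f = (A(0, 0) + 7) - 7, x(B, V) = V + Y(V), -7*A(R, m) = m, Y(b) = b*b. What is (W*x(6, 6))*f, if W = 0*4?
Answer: 0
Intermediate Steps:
Y(b) = b²
A(R, m) = -m/7
x(B, V) = V + V²
W = 0
f = 0 (f = (-⅐*0 + 7) - 7 = (0 + 7) - 7 = 7 - 7 = 0)
(W*x(6, 6))*f = (0*(6*(1 + 6)))*0 = (0*(6*7))*0 = (0*42)*0 = 0*0 = 0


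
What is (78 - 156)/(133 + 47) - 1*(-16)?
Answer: 467/30 ≈ 15.567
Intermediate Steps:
(78 - 156)/(133 + 47) - 1*(-16) = -78/180 + 16 = -78*1/180 + 16 = -13/30 + 16 = 467/30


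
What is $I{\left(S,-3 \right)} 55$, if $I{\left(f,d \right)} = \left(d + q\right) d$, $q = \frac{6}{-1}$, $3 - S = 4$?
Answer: $1485$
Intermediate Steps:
$S = -1$ ($S = 3 - 4 = -1$)
$q = -6$ ($q = 6 \left(-1\right) = -6$)
$I{\left(f,d \right)} = d \left(-6 + d\right)$ ($I{\left(f,d \right)} = \left(d - 6\right) d = \left(-6 + d\right) d = d \left(-6 + d\right)$)
$I{\left(S,-3 \right)} 55 = - 3 \left(-6 - 3\right) 55 = \left(-3\right) \left(-9\right) 55 = 27 \cdot 55 = 1485$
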